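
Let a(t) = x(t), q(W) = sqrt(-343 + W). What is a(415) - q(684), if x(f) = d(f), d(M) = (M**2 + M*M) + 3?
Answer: 344453 - sqrt(341) ≈ 3.4443e+5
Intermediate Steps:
d(M) = 3 + 2*M**2 (d(M) = (M**2 + M**2) + 3 = 2*M**2 + 3 = 3 + 2*M**2)
x(f) = 3 + 2*f**2
a(t) = 3 + 2*t**2
a(415) - q(684) = (3 + 2*415**2) - sqrt(-343 + 684) = (3 + 2*172225) - sqrt(341) = (3 + 344450) - sqrt(341) = 344453 - sqrt(341)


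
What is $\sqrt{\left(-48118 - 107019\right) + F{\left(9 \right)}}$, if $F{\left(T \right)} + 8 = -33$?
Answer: $3 i \sqrt{17242} \approx 393.93 i$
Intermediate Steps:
$F{\left(T \right)} = -41$ ($F{\left(T \right)} = -8 - 33 = -41$)
$\sqrt{\left(-48118 - 107019\right) + F{\left(9 \right)}} = \sqrt{\left(-48118 - 107019\right) - 41} = \sqrt{-155137 - 41} = \sqrt{-155178} = 3 i \sqrt{17242}$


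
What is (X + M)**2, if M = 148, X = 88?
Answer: 55696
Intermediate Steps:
(X + M)**2 = (88 + 148)**2 = 236**2 = 55696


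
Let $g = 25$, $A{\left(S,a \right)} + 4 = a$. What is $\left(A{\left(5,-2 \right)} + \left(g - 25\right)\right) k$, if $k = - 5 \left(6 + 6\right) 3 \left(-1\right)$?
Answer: $-1080$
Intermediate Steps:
$A{\left(S,a \right)} = -4 + a$
$k = 180$ ($k = - 5 \cdot 12 \cdot 3 \left(-1\right) = \left(-5\right) 36 \left(-1\right) = \left(-180\right) \left(-1\right) = 180$)
$\left(A{\left(5,-2 \right)} + \left(g - 25\right)\right) k = \left(\left(-4 - 2\right) + \left(25 - 25\right)\right) 180 = \left(-6 + \left(25 - 25\right)\right) 180 = \left(-6 + 0\right) 180 = \left(-6\right) 180 = -1080$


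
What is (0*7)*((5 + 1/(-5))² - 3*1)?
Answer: 0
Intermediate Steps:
(0*7)*((5 + 1/(-5))² - 3*1) = 0*((5 - ⅕)² - 3) = 0*((24/5)² - 3) = 0*(576/25 - 3) = 0*(501/25) = 0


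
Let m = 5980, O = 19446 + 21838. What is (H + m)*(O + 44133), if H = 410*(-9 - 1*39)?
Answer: -1170212900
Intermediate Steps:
O = 41284
H = -19680 (H = 410*(-9 - 39) = 410*(-48) = -19680)
(H + m)*(O + 44133) = (-19680 + 5980)*(41284 + 44133) = -13700*85417 = -1170212900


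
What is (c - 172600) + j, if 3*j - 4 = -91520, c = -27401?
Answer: -691519/3 ≈ -2.3051e+5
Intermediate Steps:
j = -91516/3 (j = 4/3 + (⅓)*(-91520) = 4/3 - 91520/3 = -91516/3 ≈ -30505.)
(c - 172600) + j = (-27401 - 172600) - 91516/3 = -200001 - 91516/3 = -691519/3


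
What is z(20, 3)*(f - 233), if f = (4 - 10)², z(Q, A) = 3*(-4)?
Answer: 2364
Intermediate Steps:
z(Q, A) = -12
f = 36 (f = (-6)² = 36)
z(20, 3)*(f - 233) = -12*(36 - 233) = -12*(-197) = 2364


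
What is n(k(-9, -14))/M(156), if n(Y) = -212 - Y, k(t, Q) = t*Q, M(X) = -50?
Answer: 169/25 ≈ 6.7600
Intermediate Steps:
k(t, Q) = Q*t
n(k(-9, -14))/M(156) = (-212 - (-14)*(-9))/(-50) = (-212 - 1*126)*(-1/50) = (-212 - 126)*(-1/50) = -338*(-1/50) = 169/25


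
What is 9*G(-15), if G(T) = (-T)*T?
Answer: -2025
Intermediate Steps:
G(T) = -T²
9*G(-15) = 9*(-1*(-15)²) = 9*(-1*225) = 9*(-225) = -2025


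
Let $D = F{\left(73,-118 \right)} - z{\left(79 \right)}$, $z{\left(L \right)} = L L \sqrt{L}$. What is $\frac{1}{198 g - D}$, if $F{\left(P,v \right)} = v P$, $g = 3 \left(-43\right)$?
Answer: $\frac{16928}{2790499215} + \frac{6241 \sqrt{79}}{2790499215} \approx 2.5945 \cdot 10^{-5}$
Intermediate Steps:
$g = -129$
$z{\left(L \right)} = L^{\frac{5}{2}}$ ($z{\left(L \right)} = L^{2} \sqrt{L} = L^{\frac{5}{2}}$)
$F{\left(P,v \right)} = P v$
$D = -8614 - 6241 \sqrt{79}$ ($D = 73 \left(-118\right) - 79^{\frac{5}{2}} = -8614 - 6241 \sqrt{79} \approx -64085.0$)
$\frac{1}{198 g - D} = \frac{1}{198 \left(-129\right) - \left(-8614 - 6241 \sqrt{79}\right)} = \frac{1}{-25542 + \left(8614 + 6241 \sqrt{79}\right)} = \frac{1}{-16928 + 6241 \sqrt{79}}$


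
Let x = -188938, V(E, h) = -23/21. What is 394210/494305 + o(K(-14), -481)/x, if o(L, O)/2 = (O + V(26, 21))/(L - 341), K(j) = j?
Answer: 7932110035118/9946354296585 ≈ 0.79749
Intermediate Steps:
V(E, h) = -23/21 (V(E, h) = -23*1/21 = -23/21)
o(L, O) = 2*(-23/21 + O)/(-341 + L) (o(L, O) = 2*((O - 23/21)/(L - 341)) = 2*((-23/21 + O)/(-341 + L)) = 2*(-23/21 + O)/(-341 + L))
394210/494305 + o(K(-14), -481)/x = 394210/494305 + (2*(-23 + 21*(-481))/(21*(-341 - 14)))/(-188938) = 394210*(1/494305) + ((2/21)*(-23 - 10101)/(-355))*(-1/188938) = 78842/98861 + ((2/21)*(-1/355)*(-10124))*(-1/188938) = 78842/98861 + (20248/7455)*(-1/188938) = 78842/98861 - 10124/704266395 = 7932110035118/9946354296585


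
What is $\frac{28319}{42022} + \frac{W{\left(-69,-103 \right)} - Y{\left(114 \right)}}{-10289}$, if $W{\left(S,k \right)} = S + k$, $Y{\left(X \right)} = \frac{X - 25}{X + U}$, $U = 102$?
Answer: $\frac{32250883279}{46695350664} \approx 0.69067$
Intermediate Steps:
$Y{\left(X \right)} = \frac{-25 + X}{102 + X}$ ($Y{\left(X \right)} = \frac{X - 25}{X + 102} = \frac{-25 + X}{102 + X}$)
$\frac{28319}{42022} + \frac{W{\left(-69,-103 \right)} - Y{\left(114 \right)}}{-10289} = \frac{28319}{42022} + \frac{\left(-69 - 103\right) - \frac{-25 + 114}{102 + 114}}{-10289} = 28319 \cdot \frac{1}{42022} + \left(-172 - \frac{1}{216} \cdot 89\right) \left(- \frac{1}{10289}\right) = \frac{28319}{42022} + \left(-172 - \frac{1}{216} \cdot 89\right) \left(- \frac{1}{10289}\right) = \frac{28319}{42022} + \left(-172 - \frac{89}{216}\right) \left(- \frac{1}{10289}\right) = \frac{28319}{42022} - - \frac{37241}{2222424} = \frac{28319}{42022} + \frac{37241}{2222424} = \frac{32250883279}{46695350664}$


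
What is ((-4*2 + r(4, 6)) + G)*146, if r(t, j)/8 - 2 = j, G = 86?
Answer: 20732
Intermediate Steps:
r(t, j) = 16 + 8*j
((-4*2 + r(4, 6)) + G)*146 = ((-4*2 + (16 + 8*6)) + 86)*146 = ((-8 + (16 + 48)) + 86)*146 = ((-8 + 64) + 86)*146 = (56 + 86)*146 = 142*146 = 20732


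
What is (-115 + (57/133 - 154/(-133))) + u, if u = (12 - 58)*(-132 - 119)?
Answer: 1520534/133 ≈ 11433.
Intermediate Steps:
u = 11546 (u = -46*(-251) = 11546)
(-115 + (57/133 - 154/(-133))) + u = (-115 + (57/133 - 154/(-133))) + 11546 = (-115 + (57*(1/133) - 154*(-1/133))) + 11546 = (-115 + (3/7 + 22/19)) + 11546 = (-115 + 211/133) + 11546 = -15084/133 + 11546 = 1520534/133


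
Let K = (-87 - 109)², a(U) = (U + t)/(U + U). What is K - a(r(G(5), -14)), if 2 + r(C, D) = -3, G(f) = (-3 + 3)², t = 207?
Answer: 192181/5 ≈ 38436.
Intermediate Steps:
G(f) = 0 (G(f) = 0² = 0)
r(C, D) = -5 (r(C, D) = -2 - 3 = -5)
a(U) = (207 + U)/(2*U) (a(U) = (U + 207)/(U + U) = (207 + U)/((2*U)) = (207 + U)*(1/(2*U)) = (207 + U)/(2*U))
K = 38416 (K = (-196)² = 38416)
K - a(r(G(5), -14)) = 38416 - (207 - 5)/(2*(-5)) = 38416 - (-1)*202/(2*5) = 38416 - 1*(-101/5) = 38416 + 101/5 = 192181/5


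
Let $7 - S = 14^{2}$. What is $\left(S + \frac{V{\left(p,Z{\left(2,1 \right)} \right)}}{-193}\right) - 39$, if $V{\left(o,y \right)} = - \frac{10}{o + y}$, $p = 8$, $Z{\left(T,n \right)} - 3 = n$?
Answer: $- \frac{264019}{1158} \approx -228.0$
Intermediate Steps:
$Z{\left(T,n \right)} = 3 + n$
$S = -189$ ($S = 7 - 14^{2} = 7 - 196 = -189$)
$\left(S + \frac{V{\left(p,Z{\left(2,1 \right)} \right)}}{-193}\right) - 39 = \left(-189 + \frac{\left(-10\right) \frac{1}{8 + \left(3 + 1\right)}}{-193}\right) - 39 = \left(-189 + - \frac{10}{8 + 4} \left(- \frac{1}{193}\right)\right) - 39 = \left(-189 + - \frac{10}{12} \left(- \frac{1}{193}\right)\right) - 39 = \left(-189 + \left(-10\right) \frac{1}{12} \left(- \frac{1}{193}\right)\right) - 39 = \left(-189 - - \frac{5}{1158}\right) - 39 = \left(-189 + \frac{5}{1158}\right) - 39 = - \frac{218857}{1158} - 39 = - \frac{264019}{1158}$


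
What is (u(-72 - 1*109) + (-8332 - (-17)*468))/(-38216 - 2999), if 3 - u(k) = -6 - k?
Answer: 548/41215 ≈ 0.013296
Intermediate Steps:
u(k) = 9 + k (u(k) = 3 - (-6 - k) = 3 + (6 + k) = 9 + k)
(u(-72 - 1*109) + (-8332 - (-17)*468))/(-38216 - 2999) = ((9 + (-72 - 1*109)) + (-8332 - (-17)*468))/(-38216 - 2999) = ((9 + (-72 - 109)) + (-8332 - 1*(-7956)))/(-41215) = ((9 - 181) + (-8332 + 7956))*(-1/41215) = (-172 - 376)*(-1/41215) = -548*(-1/41215) = 548/41215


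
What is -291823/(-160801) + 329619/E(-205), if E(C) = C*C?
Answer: 65266926394/6757662025 ≈ 9.6582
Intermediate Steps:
E(C) = C²
-291823/(-160801) + 329619/E(-205) = -291823/(-160801) + 329619/((-205)²) = -291823*(-1/160801) + 329619/42025 = 291823/160801 + 329619*(1/42025) = 291823/160801 + 329619/42025 = 65266926394/6757662025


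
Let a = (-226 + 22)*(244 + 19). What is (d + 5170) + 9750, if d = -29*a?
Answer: 1570828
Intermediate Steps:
a = -53652 (a = -204*263 = -53652)
d = 1555908 (d = -29*(-53652) = 1555908)
(d + 5170) + 9750 = (1555908 + 5170) + 9750 = 1561078 + 9750 = 1570828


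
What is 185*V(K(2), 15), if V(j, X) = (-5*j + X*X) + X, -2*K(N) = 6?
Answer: 47175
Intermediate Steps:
K(N) = -3 (K(N) = -1/2*6 = -3)
V(j, X) = X + X**2 - 5*j (V(j, X) = (-5*j + X**2) + X = (X**2 - 5*j) + X = X + X**2 - 5*j)
185*V(K(2), 15) = 185*(15 + 15**2 - 5*(-3)) = 185*(15 + 225 + 15) = 185*255 = 47175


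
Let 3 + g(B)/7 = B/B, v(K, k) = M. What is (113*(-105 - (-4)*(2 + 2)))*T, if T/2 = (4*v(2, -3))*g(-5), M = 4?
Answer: 4505536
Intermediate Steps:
v(K, k) = 4
g(B) = -14 (g(B) = -21 + 7*(B/B) = -21 + 7*1 = -21 + 7 = -14)
T = -448 (T = 2*((4*4)*(-14)) = 2*(16*(-14)) = 2*(-224) = -448)
(113*(-105 - (-4)*(2 + 2)))*T = (113*(-105 - (-4)*(2 + 2)))*(-448) = (113*(-105 - (-4)*4))*(-448) = (113*(-105 - 1*(-16)))*(-448) = (113*(-105 + 16))*(-448) = (113*(-89))*(-448) = -10057*(-448) = 4505536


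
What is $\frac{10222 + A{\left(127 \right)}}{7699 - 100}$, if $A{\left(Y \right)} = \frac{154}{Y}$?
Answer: $\frac{1298348}{965073} \approx 1.3453$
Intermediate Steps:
$\frac{10222 + A{\left(127 \right)}}{7699 - 100} = \frac{10222 + \frac{154}{127}}{7699 - 100} = \frac{10222 + 154 \cdot \frac{1}{127}}{7599} = \left(10222 + \frac{154}{127}\right) \frac{1}{7599} = \frac{1298348}{127} \cdot \frac{1}{7599} = \frac{1298348}{965073}$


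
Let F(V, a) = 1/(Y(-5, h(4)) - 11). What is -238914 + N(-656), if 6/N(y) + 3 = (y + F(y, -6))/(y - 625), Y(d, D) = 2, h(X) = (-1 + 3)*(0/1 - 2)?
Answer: -3426300261/14341 ≈ -2.3892e+5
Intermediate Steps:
h(X) = -4 (h(X) = 2*(0*1 - 2) = 2*(0 - 2) = 2*(-2) = -4)
F(V, a) = -⅑ (F(V, a) = 1/(2 - 11) = 1/(-9) = -⅑)
N(y) = 6/(-3 + (-⅑ + y)/(-625 + y)) (N(y) = 6/(-3 + (y - ⅑)/(y - 625)) = 6/(-3 + (-⅑ + y)/(-625 + y)))
-238914 + N(-656) = -238914 + 27*(-625 - 656)/(8437 - 9*(-656)) = -238914 + 27*(-1281)/(8437 + 5904) = -238914 + 27*(-1281)/14341 = -238914 + 27*(1/14341)*(-1281) = -238914 - 34587/14341 = -3426300261/14341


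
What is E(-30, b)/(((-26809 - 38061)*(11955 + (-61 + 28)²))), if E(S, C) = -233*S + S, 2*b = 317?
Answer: -58/7051369 ≈ -8.2254e-6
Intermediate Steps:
b = 317/2 (b = (½)*317 = 317/2 ≈ 158.50)
E(S, C) = -232*S
E(-30, b)/(((-26809 - 38061)*(11955 + (-61 + 28)²))) = (-232*(-30))/(((-26809 - 38061)*(11955 + (-61 + 28)²))) = 6960/((-64870*(11955 + (-33)²))) = 6960/((-64870*(11955 + 1089))) = 6960/((-64870*13044)) = 6960/(-846164280) = 6960*(-1/846164280) = -58/7051369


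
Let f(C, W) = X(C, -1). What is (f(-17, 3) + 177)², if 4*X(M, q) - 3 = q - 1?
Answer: 502681/16 ≈ 31418.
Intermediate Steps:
X(M, q) = ½ + q/4 (X(M, q) = ¾ + (q - 1)/4 = ¾ + (-1 + q)/4 = ¾ + (-¼ + q/4) = ½ + q/4)
f(C, W) = ¼ (f(C, W) = ½ + (¼)*(-1) = ½ - ¼ = ¼)
(f(-17, 3) + 177)² = (¼ + 177)² = (709/4)² = 502681/16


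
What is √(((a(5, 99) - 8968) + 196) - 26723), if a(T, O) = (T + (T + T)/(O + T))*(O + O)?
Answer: I*√23312510/26 ≈ 185.7*I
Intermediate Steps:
a(T, O) = 2*O*(T + 2*T/(O + T)) (a(T, O) = (T + (2*T)/(O + T))*(2*O) = (T + 2*T/(O + T))*(2*O) = 2*O*(T + 2*T/(O + T)))
√(((a(5, 99) - 8968) + 196) - 26723) = √(((2*99*5*(2 + 99 + 5)/(99 + 5) - 8968) + 196) - 26723) = √(((2*99*5*106/104 - 8968) + 196) - 26723) = √(((2*99*5*(1/104)*106 - 8968) + 196) - 26723) = √(((26235/26 - 8968) + 196) - 26723) = √((-206933/26 + 196) - 26723) = √(-201837/26 - 26723) = √(-896635/26) = I*√23312510/26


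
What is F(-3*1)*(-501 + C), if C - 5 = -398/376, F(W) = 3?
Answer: -280341/188 ≈ -1491.2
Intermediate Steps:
C = 741/188 (C = 5 - 398/376 = 5 - 398*1/376 = 5 - 199/188 = 741/188 ≈ 3.9415)
F(-3*1)*(-501 + C) = 3*(-501 + 741/188) = 3*(-93447/188) = -280341/188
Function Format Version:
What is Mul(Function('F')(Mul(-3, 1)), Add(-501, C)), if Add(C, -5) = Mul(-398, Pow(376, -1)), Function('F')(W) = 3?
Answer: Rational(-280341, 188) ≈ -1491.2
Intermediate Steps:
C = Rational(741, 188) (C = Add(5, Mul(-398, Pow(376, -1))) = Add(5, Mul(-398, Rational(1, 376))) = Add(5, Rational(-199, 188)) = Rational(741, 188) ≈ 3.9415)
Mul(Function('F')(Mul(-3, 1)), Add(-501, C)) = Mul(3, Add(-501, Rational(741, 188))) = Mul(3, Rational(-93447, 188)) = Rational(-280341, 188)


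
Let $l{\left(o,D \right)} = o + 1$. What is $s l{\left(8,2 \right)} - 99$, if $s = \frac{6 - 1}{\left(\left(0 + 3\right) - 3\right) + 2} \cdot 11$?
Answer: $\frac{297}{2} \approx 148.5$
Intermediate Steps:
$l{\left(o,D \right)} = 1 + o$
$s = \frac{55}{2}$ ($s = \frac{5}{\left(3 - 3\right) + 2} \cdot 11 = \frac{5}{0 + 2} \cdot 11 = \frac{5}{2} \cdot 11 = \frac{55}{2} \approx 27.5$)
$s l{\left(8,2 \right)} - 99 = \frac{55 \left(1 + 8\right)}{2} - 99 = \frac{55}{2} \cdot 9 - 99 = \frac{495}{2} - 99 = \frac{297}{2}$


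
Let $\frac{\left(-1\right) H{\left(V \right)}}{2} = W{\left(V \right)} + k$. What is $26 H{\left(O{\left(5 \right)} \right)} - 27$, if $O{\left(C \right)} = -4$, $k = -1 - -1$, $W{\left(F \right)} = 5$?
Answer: $-287$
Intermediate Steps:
$k = 0$ ($k = -1 + 1 = 0$)
$H{\left(V \right)} = -10$ ($H{\left(V \right)} = - 2 \left(5 + 0\right) = \left(-2\right) 5 = -10$)
$26 H{\left(O{\left(5 \right)} \right)} - 27 = 26 \left(-10\right) - 27 = -260 - 27 = -287$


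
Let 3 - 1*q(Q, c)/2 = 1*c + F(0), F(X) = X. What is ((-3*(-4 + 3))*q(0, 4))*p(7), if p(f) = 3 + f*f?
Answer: -312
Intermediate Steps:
q(Q, c) = 6 - 2*c (q(Q, c) = 6 - 2*(1*c + 0) = 6 - 2*(c + 0) = 6 - 2*c)
p(f) = 3 + f²
((-3*(-4 + 3))*q(0, 4))*p(7) = ((-3*(-4 + 3))*(6 - 2*4))*(3 + 7²) = ((-3*(-1))*(6 - 8))*(3 + 49) = (3*(-2))*52 = -6*52 = -312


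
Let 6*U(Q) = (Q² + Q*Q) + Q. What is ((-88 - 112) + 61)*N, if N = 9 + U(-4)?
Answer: -5699/3 ≈ -1899.7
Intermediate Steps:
U(Q) = Q²/3 + Q/6 (U(Q) = ((Q² + Q*Q) + Q)/6 = ((Q² + Q²) + Q)/6 = (2*Q² + Q)/6 = (Q + 2*Q²)/6 = Q²/3 + Q/6)
N = 41/3 (N = 9 + (⅙)*(-4)*(1 + 2*(-4)) = 9 + (⅙)*(-4)*(1 - 8) = 9 + (⅙)*(-4)*(-7) = 9 + 14/3 = 41/3 ≈ 13.667)
((-88 - 112) + 61)*N = ((-88 - 112) + 61)*(41/3) = (-200 + 61)*(41/3) = -139*41/3 = -5699/3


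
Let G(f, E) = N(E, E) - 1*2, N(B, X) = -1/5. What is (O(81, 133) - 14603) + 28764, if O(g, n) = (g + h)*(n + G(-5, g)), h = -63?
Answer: 82577/5 ≈ 16515.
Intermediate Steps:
N(B, X) = -⅕ (N(B, X) = -1*⅕ = -⅕)
G(f, E) = -11/5 (G(f, E) = -⅕ - 1*2 = -⅕ - 2 = -11/5)
O(g, n) = (-63 + g)*(-11/5 + n) (O(g, n) = (g - 63)*(n - 11/5) = (-63 + g)*(-11/5 + n))
(O(81, 133) - 14603) + 28764 = ((693/5 - 63*133 - 11/5*81 + 81*133) - 14603) + 28764 = ((693/5 - 8379 - 891/5 + 10773) - 14603) + 28764 = (11772/5 - 14603) + 28764 = -61243/5 + 28764 = 82577/5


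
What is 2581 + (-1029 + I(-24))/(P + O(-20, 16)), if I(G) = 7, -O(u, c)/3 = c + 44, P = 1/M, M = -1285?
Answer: 85471593/33043 ≈ 2586.7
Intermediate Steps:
P = -1/1285 (P = 1/(-1285) = -1/1285 ≈ -0.00077821)
O(u, c) = -132 - 3*c (O(u, c) = -3*(c + 44) = -3*(44 + c) = -132 - 3*c)
2581 + (-1029 + I(-24))/(P + O(-20, 16)) = 2581 + (-1029 + 7)/(-1/1285 + (-132 - 3*16)) = 2581 - 1022/(-1/1285 + (-132 - 48)) = 2581 - 1022/(-1/1285 - 180) = 2581 - 1022/(-231301/1285) = 2581 - 1022*(-1285/231301) = 2581 + 187610/33043 = 85471593/33043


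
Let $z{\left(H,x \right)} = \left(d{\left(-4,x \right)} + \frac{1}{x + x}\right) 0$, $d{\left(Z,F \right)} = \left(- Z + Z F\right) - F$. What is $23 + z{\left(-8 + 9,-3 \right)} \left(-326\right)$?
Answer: $23$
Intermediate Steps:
$d{\left(Z,F \right)} = - F - Z + F Z$ ($d{\left(Z,F \right)} = \left(- Z + F Z\right) - F = - F - Z + F Z$)
$z{\left(H,x \right)} = 0$ ($z{\left(H,x \right)} = \left(\left(- x - -4 + x \left(-4\right)\right) + \frac{1}{x + x}\right) 0 = \left(\left(- x + 4 - 4 x\right) + \frac{1}{2 x}\right) 0 = \left(\left(4 - 5 x\right) + \frac{1}{2 x}\right) 0 = \left(4 + \frac{1}{2 x} - 5 x\right) 0 = 0$)
$23 + z{\left(-8 + 9,-3 \right)} \left(-326\right) = 23 + 0 \left(-326\right) = 23 + 0 = 23$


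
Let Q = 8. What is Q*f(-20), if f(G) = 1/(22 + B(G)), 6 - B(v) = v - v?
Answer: 2/7 ≈ 0.28571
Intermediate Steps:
B(v) = 6 (B(v) = 6 - (v - v) = 6 - 1*0 = 6 + 0 = 6)
f(G) = 1/28 (f(G) = 1/(22 + 6) = 1/28)
Q*f(-20) = 8*(1/28) = 2/7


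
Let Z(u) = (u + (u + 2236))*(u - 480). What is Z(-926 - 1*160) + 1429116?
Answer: 1328892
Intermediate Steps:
Z(u) = (-480 + u)*(2236 + 2*u) (Z(u) = (u + (2236 + u))*(-480 + u) = (2236 + 2*u)*(-480 + u) = (-480 + u)*(2236 + 2*u))
Z(-926 - 1*160) + 1429116 = (-1073280 + 2*(-926 - 1*160)² + 1276*(-926 - 1*160)) + 1429116 = (-1073280 + 2*(-926 - 160)² + 1276*(-926 - 160)) + 1429116 = (-1073280 + 2*(-1086)² + 1276*(-1086)) + 1429116 = (-1073280 + 2*1179396 - 1385736) + 1429116 = (-1073280 + 2358792 - 1385736) + 1429116 = -100224 + 1429116 = 1328892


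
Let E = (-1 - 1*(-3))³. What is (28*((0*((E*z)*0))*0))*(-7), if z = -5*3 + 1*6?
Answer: 0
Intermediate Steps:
z = -9 (z = -15 + 6 = -9)
E = 8 (E = (-1 + 3)³ = 2³ = 8)
(28*((0*((E*z)*0))*0))*(-7) = (28*((0*((8*(-9))*0))*0))*(-7) = (28*((0*(-72*0))*0))*(-7) = (28*((0*0)*0))*(-7) = (28*(0*0))*(-7) = (28*0)*(-7) = 0*(-7) = 0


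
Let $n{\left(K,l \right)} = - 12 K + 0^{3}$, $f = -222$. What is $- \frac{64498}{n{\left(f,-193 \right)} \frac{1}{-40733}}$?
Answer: $\frac{1313598517}{1332} \approx 9.8619 \cdot 10^{5}$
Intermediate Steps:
$n{\left(K,l \right)} = - 12 K$ ($n{\left(K,l \right)} = - 12 K + 0 = - 12 K$)
$- \frac{64498}{n{\left(f,-193 \right)} \frac{1}{-40733}} = - \frac{64498}{\left(-12\right) \left(-222\right) \frac{1}{-40733}} = - \frac{64498}{2664 \left(- \frac{1}{40733}\right)} = - \frac{64498}{- \frac{2664}{40733}} = \left(-64498\right) \left(- \frac{40733}{2664}\right) = \frac{1313598517}{1332}$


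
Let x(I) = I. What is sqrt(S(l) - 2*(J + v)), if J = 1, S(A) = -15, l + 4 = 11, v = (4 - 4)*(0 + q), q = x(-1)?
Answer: I*sqrt(17) ≈ 4.1231*I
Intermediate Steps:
q = -1
v = 0 (v = (4 - 4)*(0 - 1) = 0*(-1) = 0)
l = 7 (l = -4 + 11 = 7)
sqrt(S(l) - 2*(J + v)) = sqrt(-15 - 2*(1 + 0)) = sqrt(-15 - 2*1) = sqrt(-15 - 2) = sqrt(-17) = I*sqrt(17)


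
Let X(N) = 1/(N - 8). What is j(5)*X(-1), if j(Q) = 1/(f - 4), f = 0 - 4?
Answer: 1/72 ≈ 0.013889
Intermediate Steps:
X(N) = 1/(-8 + N)
f = -4
j(Q) = -⅛ (j(Q) = 1/(-4 - 4) = 1/(-8) = -⅛)
j(5)*X(-1) = -1/(8*(-8 - 1)) = -⅛/(-9) = -⅛*(-⅑) = 1/72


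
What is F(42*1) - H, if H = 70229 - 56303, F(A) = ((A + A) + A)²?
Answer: 1950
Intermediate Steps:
F(A) = 9*A² (F(A) = (2*A + A)² = (3*A)² = 9*A²)
H = 13926
F(42*1) - H = 9*(42*1)² - 1*13926 = 9*42² - 13926 = 9*1764 - 13926 = 15876 - 13926 = 1950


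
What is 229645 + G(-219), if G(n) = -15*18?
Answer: 229375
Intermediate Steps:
G(n) = -270
229645 + G(-219) = 229645 - 270 = 229375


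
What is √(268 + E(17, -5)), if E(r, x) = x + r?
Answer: 2*√70 ≈ 16.733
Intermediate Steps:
E(r, x) = r + x
√(268 + E(17, -5)) = √(268 + (17 - 5)) = √(268 + 12) = √280 = 2*√70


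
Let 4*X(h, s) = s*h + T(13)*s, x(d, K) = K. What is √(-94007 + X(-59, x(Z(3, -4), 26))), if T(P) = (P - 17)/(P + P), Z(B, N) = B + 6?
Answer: I*√377566/2 ≈ 307.23*I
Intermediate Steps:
Z(B, N) = 6 + B
T(P) = (-17 + P)/(2*P) (T(P) = (-17 + P)/((2*P)) = (-17 + P)*(1/(2*P)) = (-17 + P)/(2*P))
X(h, s) = -s/26 + h*s/4 (X(h, s) = (s*h + ((½)*(-17 + 13)/13)*s)/4 = (h*s + ((½)*(1/13)*(-4))*s)/4 = (h*s - 2*s/13)/4 = (-2*s/13 + h*s)/4 = -s/26 + h*s/4)
√(-94007 + X(-59, x(Z(3, -4), 26))) = √(-94007 + (1/52)*26*(-2 + 13*(-59))) = √(-94007 + (1/52)*26*(-2 - 767)) = √(-94007 + (1/52)*26*(-769)) = √(-94007 - 769/2) = √(-188783/2) = I*√377566/2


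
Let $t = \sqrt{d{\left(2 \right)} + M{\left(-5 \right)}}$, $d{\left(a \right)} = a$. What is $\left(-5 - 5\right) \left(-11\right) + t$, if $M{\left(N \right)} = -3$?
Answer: $110 + i \approx 110.0 + 1.0 i$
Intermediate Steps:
$t = i$ ($t = \sqrt{2 - 3} = \sqrt{-1} = i \approx 1.0 i$)
$\left(-5 - 5\right) \left(-11\right) + t = \left(-5 - 5\right) \left(-11\right) + i = \left(-10\right) \left(-11\right) + i = 110 + i$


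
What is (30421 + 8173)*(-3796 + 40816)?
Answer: 1428749880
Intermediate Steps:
(30421 + 8173)*(-3796 + 40816) = 38594*37020 = 1428749880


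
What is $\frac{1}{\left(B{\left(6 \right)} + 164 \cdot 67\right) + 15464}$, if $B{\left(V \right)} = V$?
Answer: $\frac{1}{26458} \approx 3.7796 \cdot 10^{-5}$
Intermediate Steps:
$\frac{1}{\left(B{\left(6 \right)} + 164 \cdot 67\right) + 15464} = \frac{1}{\left(6 + 164 \cdot 67\right) + 15464} = \frac{1}{\left(6 + 10988\right) + 15464} = \frac{1}{10994 + 15464} = \frac{1}{26458}$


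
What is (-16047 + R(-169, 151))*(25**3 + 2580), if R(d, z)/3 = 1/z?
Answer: -44112426270/151 ≈ -2.9214e+8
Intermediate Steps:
R(d, z) = 3/z
(-16047 + R(-169, 151))*(25**3 + 2580) = (-16047 + 3/151)*(25**3 + 2580) = (-16047 + 3*(1/151))*(15625 + 2580) = (-16047 + 3/151)*18205 = -2423094/151*18205 = -44112426270/151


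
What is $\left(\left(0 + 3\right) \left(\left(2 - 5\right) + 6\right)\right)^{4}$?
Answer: $6561$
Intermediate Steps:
$\left(\left(0 + 3\right) \left(\left(2 - 5\right) + 6\right)\right)^{4} = \left(3 \left(\left(2 - 5\right) + 6\right)\right)^{4} = \left(3 \left(-3 + 6\right)\right)^{4} = \left(3 \cdot 3\right)^{4} = 9^{4} = 6561$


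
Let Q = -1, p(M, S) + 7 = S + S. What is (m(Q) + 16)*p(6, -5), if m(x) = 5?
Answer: -357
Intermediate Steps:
p(M, S) = -7 + 2*S (p(M, S) = -7 + (S + S) = -7 + 2*S)
(m(Q) + 16)*p(6, -5) = (5 + 16)*(-7 + 2*(-5)) = 21*(-7 - 10) = 21*(-17) = -357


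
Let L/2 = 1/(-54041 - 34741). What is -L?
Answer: 1/44391 ≈ 2.2527e-5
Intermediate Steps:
L = -1/44391 (L = 2/(-54041 - 34741) = 2/(-88782) = 2*(-1/88782) = -1/44391 ≈ -2.2527e-5)
-L = -1*(-1/44391) = 1/44391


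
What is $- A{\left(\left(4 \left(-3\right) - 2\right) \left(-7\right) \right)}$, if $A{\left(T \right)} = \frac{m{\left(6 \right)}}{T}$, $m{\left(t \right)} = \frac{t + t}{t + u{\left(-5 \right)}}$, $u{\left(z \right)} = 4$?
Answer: $- \frac{3}{245} \approx -0.012245$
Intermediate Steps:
$m{\left(t \right)} = \frac{2 t}{4 + t}$ ($m{\left(t \right)} = \frac{t + t}{t + 4} = \frac{2 t}{4 + t}$)
$A{\left(T \right)} = \frac{6}{5 T}$ ($A{\left(T \right)} = \frac{2 \cdot 6 \frac{1}{4 + 6}}{T} = \frac{2 \cdot 6 \cdot \frac{1}{10}}{T} = \frac{6}{5 T}$)
$- A{\left(\left(4 \left(-3\right) - 2\right) \left(-7\right) \right)} = - \frac{6}{5 \left(4 \left(-3\right) - 2\right) \left(-7\right)} = - \frac{6}{5 \left(-12 - 2\right) \left(-7\right)} = - \frac{6}{5 \left(\left(-14\right) \left(-7\right)\right)} = - \frac{6}{5 \cdot 98} = \left(-1\right) \frac{3}{245} = - \frac{3}{245}$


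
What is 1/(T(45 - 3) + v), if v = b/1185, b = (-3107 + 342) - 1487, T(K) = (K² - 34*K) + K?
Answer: 1185/443678 ≈ 0.0026709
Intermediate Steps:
T(K) = K² - 33*K
b = -4252 (b = -2765 - 1487 = -4252)
v = -4252/1185 ≈ -3.5882
1/(T(45 - 3) + v) = 1/((45 - 3)*(-33 + (45 - 3)) - 4252/1185) = 1/(42*(-33 + 42) - 4252/1185) = 1/(42*9 - 4252/1185) = 1/(378 - 4252/1185) = 1/(443678/1185) = 1185/443678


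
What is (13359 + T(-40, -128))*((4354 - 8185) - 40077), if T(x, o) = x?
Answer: -584810652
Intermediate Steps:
(13359 + T(-40, -128))*((4354 - 8185) - 40077) = (13359 - 40)*((4354 - 8185) - 40077) = 13319*(-3831 - 40077) = 13319*(-43908) = -584810652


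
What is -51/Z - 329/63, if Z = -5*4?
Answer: -481/180 ≈ -2.6722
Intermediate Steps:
Z = -20
-51/Z - 329/63 = -51/(-20) - 329/63 = -51*(-1/20) - 329*1/63 = 51/20 - 47/9 = -481/180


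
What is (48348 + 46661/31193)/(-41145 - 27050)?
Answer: -301633165/425441327 ≈ -0.70899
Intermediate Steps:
(48348 + 46661/31193)/(-41145 - 27050) = (48348 + 46661*(1/31193))/(-68195) = (48348 + 46661/31193)*(-1/68195) = (1508165825/31193)*(-1/68195) = -301633165/425441327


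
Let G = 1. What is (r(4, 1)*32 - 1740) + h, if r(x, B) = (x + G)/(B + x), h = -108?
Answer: -1816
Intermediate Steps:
r(x, B) = (1 + x)/(B + x) (r(x, B) = (x + 1)/(B + x) = (1 + x)/(B + x))
(r(4, 1)*32 - 1740) + h = (((1 + 4)/(1 + 4))*32 - 1740) - 108 = ((5/5)*32 - 1740) - 108 = (((⅕)*5)*32 - 1740) - 108 = (1*32 - 1740) - 108 = (32 - 1740) - 108 = -1708 - 108 = -1816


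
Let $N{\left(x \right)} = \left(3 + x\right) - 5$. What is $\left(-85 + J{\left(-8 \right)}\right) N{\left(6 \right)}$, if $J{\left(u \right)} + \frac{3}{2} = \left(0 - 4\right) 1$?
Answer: $-362$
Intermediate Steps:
$N{\left(x \right)} = -2 + x$
$J{\left(u \right)} = - \frac{11}{2}$ ($J{\left(u \right)} = - \frac{3}{2} + \left(0 - 4\right) 1 = - \frac{3}{2} - 4 = - \frac{11}{2}$)
$\left(-85 + J{\left(-8 \right)}\right) N{\left(6 \right)} = \left(-85 - \frac{11}{2}\right) \left(-2 + 6\right) = \left(- \frac{181}{2}\right) 4 = -362$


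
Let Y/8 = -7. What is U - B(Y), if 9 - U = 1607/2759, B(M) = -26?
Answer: 94958/2759 ≈ 34.418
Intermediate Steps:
Y = -56 (Y = 8*(-7) = -56)
U = 23224/2759 (U = 9 - 1607/2759 = 23224/2759 ≈ 8.4175)
U - B(Y) = 23224/2759 - 1*(-26) = 23224/2759 + 26 = 94958/2759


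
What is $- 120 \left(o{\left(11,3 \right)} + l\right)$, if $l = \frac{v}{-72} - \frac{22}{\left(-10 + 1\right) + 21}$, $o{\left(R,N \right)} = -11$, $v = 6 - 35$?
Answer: $\frac{4475}{3} \approx 1491.7$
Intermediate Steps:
$v = -29$ ($v = 6 - 35 = -29$)
$l = - \frac{103}{72}$ ($l = - \frac{29}{-72} - \frac{22}{\left(-10 + 1\right) + 21} = \left(-29\right) \left(- \frac{1}{72}\right) - \frac{22}{-9 + 21} = \frac{29}{72} - \frac{22}{12} = \frac{29}{72} - \frac{11}{6} = - \frac{103}{72} \approx -1.4306$)
$- 120 \left(o{\left(11,3 \right)} + l\right) = - 120 \left(-11 - \frac{103}{72}\right) = \left(-120\right) \left(- \frac{895}{72}\right) = \frac{4475}{3}$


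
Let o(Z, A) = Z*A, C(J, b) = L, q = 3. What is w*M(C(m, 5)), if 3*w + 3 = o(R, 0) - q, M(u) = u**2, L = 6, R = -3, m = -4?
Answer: -72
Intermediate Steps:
C(J, b) = 6
o(Z, A) = A*Z
w = -2 (w = -1 + (0*(-3) - 1*3)/3 = -1 + (0 - 3)/3 = -1 + (1/3)*(-3) = -1 - 1 = -2)
w*M(C(m, 5)) = -2*6**2 = -2*36 = -72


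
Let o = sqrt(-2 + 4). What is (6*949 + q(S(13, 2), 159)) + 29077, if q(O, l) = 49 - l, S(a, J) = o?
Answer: 34661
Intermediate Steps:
o = sqrt(2) ≈ 1.4142
S(a, J) = sqrt(2)
(6*949 + q(S(13, 2), 159)) + 29077 = (6*949 + (49 - 1*159)) + 29077 = (5694 + (49 - 159)) + 29077 = (5694 - 110) + 29077 = 5584 + 29077 = 34661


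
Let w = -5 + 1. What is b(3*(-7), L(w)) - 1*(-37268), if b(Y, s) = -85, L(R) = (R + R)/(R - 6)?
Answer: 37183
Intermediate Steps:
w = -4
L(R) = 2*R/(-6 + R) (L(R) = (2*R)/(-6 + R) = 2*R/(-6 + R))
b(3*(-7), L(w)) - 1*(-37268) = -85 - 1*(-37268) = -85 + 37268 = 37183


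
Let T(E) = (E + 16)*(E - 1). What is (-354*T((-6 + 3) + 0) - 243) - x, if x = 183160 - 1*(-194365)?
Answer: -359360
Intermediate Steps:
x = 377525 (x = 183160 + 194365 = 377525)
T(E) = (-1 + E)*(16 + E) (T(E) = (16 + E)*(-1 + E) = (-1 + E)*(16 + E))
(-354*T((-6 + 3) + 0) - 243) - x = (-354*(-16 + ((-6 + 3) + 0)**2 + 15*((-6 + 3) + 0)) - 243) - 1*377525 = (-354*(-16 + (-3 + 0)**2 + 15*(-3 + 0)) - 243) - 377525 = (-354*(-16 + (-3)**2 + 15*(-3)) - 243) - 377525 = (-354*(-16 + 9 - 45) - 243) - 377525 = (-354*(-52) - 243) - 377525 = (18408 - 243) - 377525 = 18165 - 377525 = -359360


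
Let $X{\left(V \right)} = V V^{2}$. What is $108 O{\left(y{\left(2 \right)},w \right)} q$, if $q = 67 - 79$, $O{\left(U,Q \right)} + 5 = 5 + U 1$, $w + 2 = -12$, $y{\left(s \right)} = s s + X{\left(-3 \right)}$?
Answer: $29808$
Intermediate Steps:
$X{\left(V \right)} = V^{3}$
$y{\left(s \right)} = -27 + s^{2}$ ($y{\left(s \right)} = s s + \left(-3\right)^{3} = s^{2} - 27 = -27 + s^{2}$)
$w = -14$ ($w = -2 - 12 = -14$)
$O{\left(U,Q \right)} = U$ ($O{\left(U,Q \right)} = -5 + \left(5 + U 1\right) = -5 + \left(5 + U\right) = U$)
$q = -12$
$108 O{\left(y{\left(2 \right)},w \right)} q = 108 \left(-27 + 2^{2}\right) \left(-12\right) = 108 \left(-27 + 4\right) \left(-12\right) = 108 \left(-23\right) \left(-12\right) = \left(-2484\right) \left(-12\right) = 29808$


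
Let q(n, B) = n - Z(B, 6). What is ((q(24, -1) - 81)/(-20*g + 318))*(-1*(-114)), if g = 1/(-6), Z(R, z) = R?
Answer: -4788/241 ≈ -19.867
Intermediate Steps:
q(n, B) = n - B
g = -⅙ ≈ -0.16667
((q(24, -1) - 81)/(-20*g + 318))*(-1*(-114)) = (((24 - 1*(-1)) - 81)/(-20*(-⅙) + 318))*(-1*(-114)) = (((24 + 1) - 81)/(10/3 + 318))*114 = ((25 - 81)/(964/3))*114 = -56*3/964*114 = -42/241*114 = -4788/241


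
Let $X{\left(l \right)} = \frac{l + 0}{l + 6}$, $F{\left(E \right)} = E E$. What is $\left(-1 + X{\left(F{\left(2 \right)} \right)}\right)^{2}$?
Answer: $\frac{9}{25} \approx 0.36$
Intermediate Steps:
$F{\left(E \right)} = E^{2}$
$X{\left(l \right)} = \frac{l}{6 + l}$
$\left(-1 + X{\left(F{\left(2 \right)} \right)}\right)^{2} = \left(-1 + \frac{2^{2}}{6 + 2^{2}}\right)^{2} = \left(-1 + \frac{4}{6 + 4}\right)^{2} = \left(-1 + \frac{4}{10}\right)^{2} = \left(-1 + 4 \cdot \frac{1}{10}\right)^{2} = \left(-1 + \frac{2}{5}\right)^{2} = \left(- \frac{3}{5}\right)^{2} = \frac{9}{25}$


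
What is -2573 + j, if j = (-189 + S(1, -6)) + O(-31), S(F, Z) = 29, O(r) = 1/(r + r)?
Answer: -169447/62 ≈ -2733.0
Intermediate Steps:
O(r) = 1/(2*r)
j = -9921/62 (j = (-189 + 29) + (1/2)/(-31) = -160 + (1/2)*(-1/31) = -160 - 1/62 = -9921/62 ≈ -160.02)
-2573 + j = -2573 - 9921/62 = -169447/62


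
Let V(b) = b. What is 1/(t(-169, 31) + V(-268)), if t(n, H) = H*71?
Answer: 1/1933 ≈ 0.00051733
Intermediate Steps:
t(n, H) = 71*H
1/(t(-169, 31) + V(-268)) = 1/(71*31 - 268) = 1/(2201 - 268) = 1/1933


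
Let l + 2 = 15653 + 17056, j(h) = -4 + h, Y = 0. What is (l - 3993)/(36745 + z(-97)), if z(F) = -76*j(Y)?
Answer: 28714/37049 ≈ 0.77503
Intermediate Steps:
l = 32707 (l = -2 + (15653 + 17056) = -2 + 32709 = 32707)
z(F) = 304 (z(F) = -76*(-4 + 0) = -76*(-4) = 304)
(l - 3993)/(36745 + z(-97)) = (32707 - 3993)/(36745 + 304) = 28714/37049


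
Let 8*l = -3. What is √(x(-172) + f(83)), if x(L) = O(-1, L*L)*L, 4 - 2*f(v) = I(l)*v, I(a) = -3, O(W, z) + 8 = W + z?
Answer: I*√20347094/2 ≈ 2255.4*I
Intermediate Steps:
O(W, z) = -8 + W + z (O(W, z) = -8 + (W + z) = -8 + W + z)
l = -3/8 (l = (⅛)*(-3) = -3/8 ≈ -0.37500)
f(v) = 2 + 3*v/2 (f(v) = 2 - (-3)*v/2 = 2 + 3*v/2)
x(L) = L*(-9 + L²) (x(L) = (-8 - 1 + L*L)*L = (-8 - 1 + L²)*L = (-9 + L²)*L = L*(-9 + L²))
√(x(-172) + f(83)) = √(-172*(-9 + (-172)²) + (2 + (3/2)*83)) = √(-172*(-9 + 29584) + (2 + 249/2)) = √(-172*29575 + 253/2) = √(-5086900 + 253/2) = √(-10173547/2) = I*√20347094/2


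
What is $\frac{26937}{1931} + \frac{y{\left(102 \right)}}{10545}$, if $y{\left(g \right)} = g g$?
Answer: $\frac{101380263}{6787465} \approx 14.936$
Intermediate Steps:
$y{\left(g \right)} = g^{2}$
$\frac{26937}{1931} + \frac{y{\left(102 \right)}}{10545} = \frac{26937}{1931} + \frac{102^{2}}{10545} = 26937 \cdot \frac{1}{1931} + 10404 \cdot \frac{1}{10545} = \frac{26937}{1931} + \frac{3468}{3515} = \frac{101380263}{6787465}$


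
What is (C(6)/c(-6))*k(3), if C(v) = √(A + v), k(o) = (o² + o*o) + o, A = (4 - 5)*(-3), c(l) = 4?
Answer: 63/4 ≈ 15.750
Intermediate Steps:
A = 3 (A = -1*(-3) = 3)
k(o) = o + 2*o² (k(o) = (o² + o²) + o = 2*o² + o = o + 2*o²)
C(v) = √(3 + v)
(C(6)/c(-6))*k(3) = (√(3 + 6)/4)*(3*(1 + 2*3)) = (√9*(¼))*(3*(1 + 6)) = (3*(¼))*(3*7) = (¾)*21 = 63/4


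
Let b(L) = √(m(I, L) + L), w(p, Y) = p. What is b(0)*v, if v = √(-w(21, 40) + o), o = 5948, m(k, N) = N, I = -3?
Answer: 0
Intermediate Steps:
b(L) = √2*√L (b(L) = √(L + L) = √(2*L) = √2*√L)
v = √5927 (v = √(-1*21 + 5948) = √(-21 + 5948) = √5927 ≈ 76.987)
b(0)*v = (√2*√0)*√5927 = (√2*0)*√5927 = 0*√5927 = 0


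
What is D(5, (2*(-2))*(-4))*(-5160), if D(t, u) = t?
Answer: -25800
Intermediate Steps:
D(5, (2*(-2))*(-4))*(-5160) = 5*(-5160) = -25800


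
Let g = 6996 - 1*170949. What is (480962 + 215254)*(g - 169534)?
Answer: -232178985192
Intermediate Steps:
g = -163953 (g = 6996 - 170949 = -163953)
(480962 + 215254)*(g - 169534) = (480962 + 215254)*(-163953 - 169534) = 696216*(-333487) = -232178985192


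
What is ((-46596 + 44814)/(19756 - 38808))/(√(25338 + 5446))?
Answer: 81*√481/3332368 ≈ 0.00053309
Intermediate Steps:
((-46596 + 44814)/(19756 - 38808))/(√(25338 + 5446)) = (-1782/(-19052))/(√30784) = (-1782*(-1/19052))/((8*√481)) = 81*(√481/3848)/866 = 81*√481/3332368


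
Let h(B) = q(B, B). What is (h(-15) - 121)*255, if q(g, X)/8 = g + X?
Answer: -92055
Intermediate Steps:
q(g, X) = 8*X + 8*g (q(g, X) = 8*(g + X) = 8*(X + g) = 8*X + 8*g)
h(B) = 16*B (h(B) = 8*B + 8*B = 16*B)
(h(-15) - 121)*255 = (16*(-15) - 121)*255 = (-240 - 121)*255 = -361*255 = -92055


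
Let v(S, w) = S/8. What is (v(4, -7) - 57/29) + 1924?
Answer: 111507/58 ≈ 1922.5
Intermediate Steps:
v(S, w) = S/8 (v(S, w) = S*(⅛) = S/8)
(v(4, -7) - 57/29) + 1924 = ((⅛)*4 - 57/29) + 1924 = (½ - 57*1/29) + 1924 = (½ - 57/29) + 1924 = -85/58 + 1924 = 111507/58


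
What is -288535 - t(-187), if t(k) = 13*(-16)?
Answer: -288327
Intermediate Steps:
t(k) = -208
-288535 - t(-187) = -288535 - 1*(-208) = -288535 + 208 = -288327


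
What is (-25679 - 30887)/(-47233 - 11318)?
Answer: 56566/58551 ≈ 0.96610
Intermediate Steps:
(-25679 - 30887)/(-47233 - 11318) = -56566/(-58551) = -56566*(-1/58551) = 56566/58551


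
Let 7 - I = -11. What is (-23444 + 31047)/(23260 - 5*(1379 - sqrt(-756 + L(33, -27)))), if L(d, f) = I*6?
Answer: 8294873/17855295 - 15206*I*sqrt(2)/5951765 ≈ 0.46456 - 0.0036131*I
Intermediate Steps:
I = 18 (I = 7 - 1*(-11) = 7 + 11 = 18)
L(d, f) = 108 (L(d, f) = 18*6 = 108)
(-23444 + 31047)/(23260 - 5*(1379 - sqrt(-756 + L(33, -27)))) = (-23444 + 31047)/(23260 - 5*(1379 - sqrt(-756 + 108))) = 7603/(23260 - 5*(1379 - sqrt(-648))) = 7603/(23260 - 5*(1379 - 18*I*sqrt(2))) = 7603/(23260 + (-6895 + 90*I*sqrt(2))) = 7603/(16365 + 90*I*sqrt(2))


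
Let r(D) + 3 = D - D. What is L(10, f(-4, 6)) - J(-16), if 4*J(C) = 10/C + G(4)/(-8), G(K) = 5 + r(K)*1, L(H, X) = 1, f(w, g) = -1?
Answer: 39/32 ≈ 1.2188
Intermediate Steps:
r(D) = -3 (r(D) = -3 + (D - D) = -3 + 0 = -3)
G(K) = 2 (G(K) = 5 - 3*1 = 5 - 3 = 2)
J(C) = -1/16 + 5/(2*C) (J(C) = (10/C + 2/(-8))/4 = (10/C + 2*(-1/8))/4 = (10/C - 1/4)/4 = (-1/4 + 10/C)/4 = -1/16 + 5/(2*C))
L(10, f(-4, 6)) - J(-16) = 1 - (40 - 1*(-16))/(16*(-16)) = 1 - (-1)*(40 + 16)/(16*16) = 1 - (-1)*56/(16*16) = 1 - 1*(-7/32) = 1 + 7/32 = 39/32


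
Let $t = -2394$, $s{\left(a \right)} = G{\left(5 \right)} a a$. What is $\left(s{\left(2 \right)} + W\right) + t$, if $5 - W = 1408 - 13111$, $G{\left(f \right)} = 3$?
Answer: $9326$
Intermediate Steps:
$s{\left(a \right)} = 3 a^{2}$ ($s{\left(a \right)} = 3 a a = 3 a^{2}$)
$W = 11708$ ($W = 5 - \left(1408 - 13111\right) = 5 - -11703 = 5 + 11703 = 11708$)
$\left(s{\left(2 \right)} + W\right) + t = \left(3 \cdot 2^{2} + 11708\right) - 2394 = \left(3 \cdot 4 + 11708\right) - 2394 = \left(12 + 11708\right) - 2394 = 11720 - 2394 = 9326$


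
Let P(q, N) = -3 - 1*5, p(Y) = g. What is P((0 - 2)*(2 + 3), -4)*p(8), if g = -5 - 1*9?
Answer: 112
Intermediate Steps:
g = -14 (g = -5 - 9 = -14)
p(Y) = -14
P(q, N) = -8 (P(q, N) = -3 - 5 = -8)
P((0 - 2)*(2 + 3), -4)*p(8) = -8*(-14) = 112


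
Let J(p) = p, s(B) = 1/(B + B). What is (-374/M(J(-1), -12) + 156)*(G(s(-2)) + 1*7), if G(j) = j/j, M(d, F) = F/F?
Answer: -1744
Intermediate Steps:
s(B) = 1/(2*B)
M(d, F) = 1
G(j) = 1
(-374/M(J(-1), -12) + 156)*(G(s(-2)) + 1*7) = (-374/1 + 156)*(1 + 1*7) = (-374*1 + 156)*(1 + 7) = (-374 + 156)*8 = -218*8 = -1744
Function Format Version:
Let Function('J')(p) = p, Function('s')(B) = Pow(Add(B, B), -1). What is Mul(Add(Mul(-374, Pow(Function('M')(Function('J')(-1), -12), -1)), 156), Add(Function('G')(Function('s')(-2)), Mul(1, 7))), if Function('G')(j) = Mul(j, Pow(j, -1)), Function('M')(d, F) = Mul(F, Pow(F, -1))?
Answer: -1744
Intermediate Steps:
Function('s')(B) = Mul(Rational(1, 2), Pow(B, -1)) (Function('s')(B) = Pow(Mul(2, B), -1) = Mul(Rational(1, 2), Pow(B, -1)))
Function('M')(d, F) = 1
Function('G')(j) = 1
Mul(Add(Mul(-374, Pow(Function('M')(Function('J')(-1), -12), -1)), 156), Add(Function('G')(Function('s')(-2)), Mul(1, 7))) = Mul(Add(Mul(-374, Pow(1, -1)), 156), Add(1, Mul(1, 7))) = Mul(Add(Mul(-374, 1), 156), Add(1, 7)) = Mul(Add(-374, 156), 8) = Mul(-218, 8) = -1744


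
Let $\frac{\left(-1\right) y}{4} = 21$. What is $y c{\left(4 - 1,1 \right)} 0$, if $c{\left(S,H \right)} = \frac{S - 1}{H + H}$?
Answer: $0$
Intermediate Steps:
$y = -84$ ($y = \left(-4\right) 21 = -84$)
$c{\left(S,H \right)} = \frac{-1 + S}{2 H}$
$y c{\left(4 - 1,1 \right)} 0 = - 84 \frac{-1 + \left(4 - 1\right)}{2 \cdot 1} \cdot 0 = - 84 \cdot \frac{1}{2} \cdot 1 \left(-1 + 3\right) 0 = - 84 \cdot \frac{1}{2} \cdot 1 \cdot 2 \cdot 0 = \left(-84\right) 1 \cdot 0 = \left(-84\right) 0 = 0$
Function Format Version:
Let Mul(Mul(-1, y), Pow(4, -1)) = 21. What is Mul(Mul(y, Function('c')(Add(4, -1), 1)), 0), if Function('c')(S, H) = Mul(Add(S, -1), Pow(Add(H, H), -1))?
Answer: 0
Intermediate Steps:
y = -84 (y = Mul(-4, 21) = -84)
Function('c')(S, H) = Mul(Rational(1, 2), Pow(H, -1), Add(-1, S)) (Function('c')(S, H) = Mul(Add(-1, S), Pow(Mul(2, H), -1)) = Mul(Add(-1, S), Mul(Rational(1, 2), Pow(H, -1))) = Mul(Rational(1, 2), Pow(H, -1), Add(-1, S)))
Mul(Mul(y, Function('c')(Add(4, -1), 1)), 0) = Mul(Mul(-84, Mul(Rational(1, 2), Pow(1, -1), Add(-1, Add(4, -1)))), 0) = Mul(Mul(-84, Mul(Rational(1, 2), 1, Add(-1, 3))), 0) = Mul(Mul(-84, Mul(Rational(1, 2), 1, 2)), 0) = Mul(Mul(-84, 1), 0) = Mul(-84, 0) = 0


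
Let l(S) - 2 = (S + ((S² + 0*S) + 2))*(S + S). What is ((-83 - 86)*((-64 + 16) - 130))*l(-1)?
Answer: -60164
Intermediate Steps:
l(S) = 2 + 2*S*(2 + S + S²) (l(S) = 2 + (S + ((S² + 0*S) + 2))*(S + S) = 2 + (S + ((S² + 0) + 2))*(2*S) = 2 + (S + (S² + 2))*(2*S) = 2 + (S + (2 + S²))*(2*S) = 2 + (2 + S + S²)*(2*S) = 2 + 2*S*(2 + S + S²))
((-83 - 86)*((-64 + 16) - 130))*l(-1) = ((-83 - 86)*((-64 + 16) - 130))*(2 + 2*(-1)² + 2*(-1)³ + 4*(-1)) = (-169*(-48 - 130))*(2 + 2*1 + 2*(-1) - 4) = (-169*(-178))*(2 + 2 - 2 - 4) = 30082*(-2) = -60164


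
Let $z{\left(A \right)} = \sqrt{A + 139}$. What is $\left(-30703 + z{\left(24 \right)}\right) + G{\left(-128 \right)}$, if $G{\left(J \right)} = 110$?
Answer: $-30593 + \sqrt{163} \approx -30580.0$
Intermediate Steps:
$z{\left(A \right)} = \sqrt{139 + A}$
$\left(-30703 + z{\left(24 \right)}\right) + G{\left(-128 \right)} = \left(-30703 + \sqrt{139 + 24}\right) + 110 = \left(-30703 + \sqrt{163}\right) + 110 = -30593 + \sqrt{163}$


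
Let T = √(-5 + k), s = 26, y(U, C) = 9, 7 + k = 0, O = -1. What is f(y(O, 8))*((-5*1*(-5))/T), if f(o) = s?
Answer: -325*I*√3/3 ≈ -187.64*I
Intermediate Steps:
k = -7 (k = -7 + 0 = -7)
f(o) = 26
T = 2*I*√3 (T = √(-5 - 7) = √(-12) = 2*I*√3 ≈ 3.4641*I)
f(y(O, 8))*((-5*1*(-5))/T) = 26*((-5*1*(-5))/((2*I*√3))) = 26*((-5*(-5))*(-I*√3/6)) = 26*(25*(-I*√3/6)) = 26*(-25*I*√3/6) = -325*I*√3/3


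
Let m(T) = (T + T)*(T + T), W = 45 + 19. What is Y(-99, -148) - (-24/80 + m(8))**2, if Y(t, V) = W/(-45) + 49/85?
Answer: -1000365037/15300 ≈ -65383.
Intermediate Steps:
W = 64
Y(t, V) = -647/765 (Y(t, V) = 64/(-45) + 49/85 = 64*(-1/45) + 49*(1/85) = -64/45 + 49/85 = -647/765)
m(T) = 4*T**2 (m(T) = (2*T)*(2*T) = 4*T**2)
Y(-99, -148) - (-24/80 + m(8))**2 = -647/765 - (-24/80 + 4*8**2)**2 = -647/765 - (-24*1/80 + 4*64)**2 = -647/765 - (-3/10 + 256)**2 = -647/765 - (2557/10)**2 = -647/765 - 1*6538249/100 = -647/765 - 6538249/100 = -1000365037/15300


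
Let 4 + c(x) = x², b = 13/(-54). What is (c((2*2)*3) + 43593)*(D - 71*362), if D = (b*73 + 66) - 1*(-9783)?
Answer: -37479662063/54 ≈ -6.9407e+8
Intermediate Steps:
b = -13/54 (b = 13*(-1/54) = -13/54 ≈ -0.24074)
D = 530897/54 (D = (-13/54*73 + 66) - 1*(-9783) = (-949/54 + 66) + 9783 = 2615/54 + 9783 = 530897/54 ≈ 9831.4)
c(x) = -4 + x²
(c((2*2)*3) + 43593)*(D - 71*362) = ((-4 + ((2*2)*3)²) + 43593)*(530897/54 - 71*362) = ((-4 + (4*3)²) + 43593)*(530897/54 - 25702) = ((-4 + 12²) + 43593)*(-857011/54) = ((-4 + 144) + 43593)*(-857011/54) = (140 + 43593)*(-857011/54) = 43733*(-857011/54) = -37479662063/54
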